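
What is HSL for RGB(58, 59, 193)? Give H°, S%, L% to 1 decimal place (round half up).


Normalize: R'=58/255≈0.2275, G'=59/255≈0.2314, B'=193/255≈0.7569
Max=193/255, Min=58/255, Δ=Max-Min=135/255
L = (Max+Min)/2 = (193+58)/510 = 251/510 = 0.49215… → L = 49.2%
L ≤ 0.5 → S = Δ/(Max+Min) = 135/(193+58) = 135/251 = 0.53784… → S = 53.8%
(the 1/255 factors cancel in S and H, so raw channel differences can be used)
Max is B' → H = 60 × ((R-G)/Δ + 4) = 60 × ((58-59)/135 + 4)
  -1/135 + 4 = -0.0074… + 4 = 3.9925…
  H = 60 × 3.9925… = 239.555…° → H = 239.6°
= HSL(239.6°, 53.8%, 49.2%)


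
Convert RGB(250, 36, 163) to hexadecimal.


R = 250 → FA (hex)
G = 36 → 24 (hex)
B = 163 → A3 (hex)
Hex = #FA24A3


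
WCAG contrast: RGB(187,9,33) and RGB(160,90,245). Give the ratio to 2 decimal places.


Linearize each sRGB channel c=v/255: c/12.92 if c ≤ 0.04045 else ((c+0.055)/1.055)^2.4
L = 0.2126×R_lin + 0.7152×G_lin + 0.0722×B_lin
Color 1 (187,9,33):
  R=187: 187/255≈0.7333 > 0.04045 → ((0.7333+0.055)/1.055)^2.4 ≈ 0.49693
  G=9: 9/255≈0.0353 ≤ 0.04045 → 0.0353/12.92 ≈ 0.00273
  B=33: 33/255≈0.1294 > 0.04045 → ((0.1294+0.055)/1.055)^2.4 ≈ 0.01521
  L1 = 0.2126×0.49693 + 0.7152×0.00273 + 0.0722×0.01521 ≈ 0.10870
Color 2 (160,90,245):
  R=160: 160/255≈0.6275 > 0.04045 → ((0.6275+0.055)/1.055)^2.4 ≈ 0.35153
  G=90: 90/255≈0.3529 > 0.04045 → ((0.3529+0.055)/1.055)^2.4 ≈ 0.10224
  B=245: 245/255≈0.9608 > 0.04045 → ((0.9608+0.055)/1.055)^2.4 ≈ 0.91310
  L2 = 0.2126×0.35153 + 0.7152×0.10224 + 0.0722×0.91310 ≈ 0.21378
Lighter = 0.21378, Darker = 0.10870
Ratio = (L_lighter + 0.05) / (L_darker + 0.05)
Ratio = (0.21378 + 0.05) / (0.10870 + 0.05) = 0.26378 / 0.15870 ≈ 1.6622
Ratio ≈ 1.66:1


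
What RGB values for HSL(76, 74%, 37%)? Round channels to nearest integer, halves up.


H=76°, S=0.74, L=0.37
C = (1-|2L-1|)×S = (1-|-0.26|)×0.74 = 0.5476
H' = H/60 = 76/60 ≈ 1.2667; X = C×(1-|H' mod 2 - 1|) ≈ 0.4016
m = L - C/2 = 0.37 - 0.2738 = 0.0962
Sector ⌊H'⌋ = 1 → (R',G',B') = (≈0.4016, 0.5476, 0.0)
RGB = ((R'+m)×255, (G'+m)×255, (B'+m)×255) = (126.9322, 164.169, 24.531)
Round half up → RGB(127, 164, 25)


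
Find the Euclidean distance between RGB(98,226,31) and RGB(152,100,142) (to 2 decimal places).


d = √[(R₁-R₂)² + (G₁-G₂)² + (B₁-B₂)²]
d = √[(98-152)² + (226-100)² + (31-142)²]
d = √[2916 + 15876 + 12321]
d = √31113
d ≈ 176.39


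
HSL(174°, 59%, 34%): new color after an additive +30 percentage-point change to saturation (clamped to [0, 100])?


Original S = 59%
Adjustment = +30 percentage points
New S = 59 + (30) = 89
Clamp to [0, 100] → 89
= HSL(174°, 89%, 34%)


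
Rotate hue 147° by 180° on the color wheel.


New hue = (H + rotation) mod 360
New hue = (147 + 180) mod 360
= 327 mod 360
= 327°


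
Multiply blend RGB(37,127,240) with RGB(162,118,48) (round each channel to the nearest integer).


Multiply: C = A×B/255, rounded to nearest integer
R: 37×162/255 = 5994/255 ≈ 23.506 → 24
G: 127×118/255 = 14986/255 ≈ 58.769 → 59
B: 240×48/255 = 11520/255 ≈ 45.176 → 45
= RGB(24, 59, 45)


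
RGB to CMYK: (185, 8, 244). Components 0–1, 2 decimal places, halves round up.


R'=185/255≈0.7255, G'=8/255≈0.0314, B'=244/255≈0.9569
K = 1 - max(R',G',B') = 1 - 244/255 = 11/255 = 0.04313… → 0.04
(1-R'-K)/(1-K) simplifies to (max-R)/max with max = 244:
C = (244-185)/244 = 59/244 = 0.24180… → 0.24
M = (244-8)/244 = 236/244 = 0.96721… → 0.97
Y = (244-244)/244 = 0/244 = 0 → 0.00
= CMYK(0.24, 0.97, 0.00, 0.04)


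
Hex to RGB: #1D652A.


1D → 29 (R)
65 → 101 (G)
2A → 42 (B)
= RGB(29, 101, 42)


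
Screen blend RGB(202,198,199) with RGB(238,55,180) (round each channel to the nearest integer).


Screen: C = 255 - (255-A)×(255-B)/255, rounded to nearest integer
R: 255 - (255-202)×(255-238)/255 = 255 - 901/255 ≈ 255 - 3.533 = 251.467 → 251
G: 255 - (255-198)×(255-55)/255 = 255 - 11400/255 ≈ 255 - 44.706 = 210.294 → 210
B: 255 - (255-199)×(255-180)/255 = 255 - 4200/255 ≈ 255 - 16.471 = 238.529 → 239
= RGB(251, 210, 239)


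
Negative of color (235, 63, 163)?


Invert: (255-R, 255-G, 255-B)
R: 255-235 = 20
G: 255-63 = 192
B: 255-163 = 92
= RGB(20, 192, 92)


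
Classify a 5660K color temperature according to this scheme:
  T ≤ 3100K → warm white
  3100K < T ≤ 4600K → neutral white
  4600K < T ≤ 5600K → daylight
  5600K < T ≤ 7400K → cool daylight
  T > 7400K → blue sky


Temperature: 5660K
5600K < 5660K ≤ 7400K → cool daylight
Classification: cool daylight


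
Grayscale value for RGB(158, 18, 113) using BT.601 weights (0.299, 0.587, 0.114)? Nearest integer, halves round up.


Gray = 0.299×R + 0.587×G + 0.114×B
Gray = 0.299×158 + 0.587×18 + 0.114×113
Gray = 47.242 + 10.566 + 12.882
Gray = 70.690 → round half up → 71
Gray = 71


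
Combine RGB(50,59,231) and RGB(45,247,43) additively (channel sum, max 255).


Additive: each channel = min(255, C₁+C₂)
R: 50+45 = 95 → 95
G: 59+247 = 306 → 255
B: 231+43 = 274 → 255
= RGB(95, 255, 255)


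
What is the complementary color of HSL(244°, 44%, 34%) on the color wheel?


Complement = opposite side of color wheel = hue + 180°
H' = (244 + 180) mod 360 = 64°
S and L unchanged.
= HSL(64°, 44%, 34%)


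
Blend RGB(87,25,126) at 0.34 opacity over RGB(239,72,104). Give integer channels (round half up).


C = α×F + (1-α)×B, with 1-α = 0.66
R: 0.34×87 + 0.66×239 = 29.58 + 157.74 = 187.32 → 187
G: 0.34×25 + 0.66×72 = 8.50 + 47.52 = 56.02 → 56
B: 0.34×126 + 0.66×104 = 42.84 + 68.64 = 111.48 → 111
= RGB(187, 56, 111)


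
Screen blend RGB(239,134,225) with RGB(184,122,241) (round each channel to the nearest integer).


Screen: C = 255 - (255-A)×(255-B)/255, rounded to nearest integer
R: 255 - (255-239)×(255-184)/255 = 255 - 1136/255 ≈ 255 - 4.455 = 250.545 → 251
G: 255 - (255-134)×(255-122)/255 = 255 - 16093/255 ≈ 255 - 63.110 = 191.890 → 192
B: 255 - (255-225)×(255-241)/255 = 255 - 420/255 ≈ 255 - 1.647 = 253.353 → 253
= RGB(251, 192, 253)


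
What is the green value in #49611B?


Color: #49611B
R = 49 = 73
G = 61 = 97
B = 1B = 27
Green = 97


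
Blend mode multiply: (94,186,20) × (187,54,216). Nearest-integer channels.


Multiply: C = A×B/255, rounded to nearest integer
R: 94×187/255 = 17578/255 ≈ 68.933 → 69
G: 186×54/255 = 10044/255 ≈ 39.388 → 39
B: 20×216/255 = 4320/255 ≈ 16.941 → 17
= RGB(69, 39, 17)


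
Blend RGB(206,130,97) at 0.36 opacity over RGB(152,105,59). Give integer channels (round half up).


C = α×F + (1-α)×B, with 1-α = 0.64
R: 0.36×206 + 0.64×152 = 74.16 + 97.28 = 171.44 → 171
G: 0.36×130 + 0.64×105 = 46.80 + 67.20 = 114.00 → 114
B: 0.36×97 + 0.64×59 = 34.92 + 37.76 = 72.68 → 73
= RGB(171, 114, 73)


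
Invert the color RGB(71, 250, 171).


Invert: (255-R, 255-G, 255-B)
R: 255-71 = 184
G: 255-250 = 5
B: 255-171 = 84
= RGB(184, 5, 84)


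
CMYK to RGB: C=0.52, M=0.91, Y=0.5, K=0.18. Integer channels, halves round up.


R = 255 × (1-C) × (1-K) = 255 × 0.48 × 0.82 = 100.368 → 100
G = 255 × (1-M) × (1-K) = 255 × 0.09 × 0.82 = 18.819 → 19
B = 255 × (1-Y) × (1-K) = 255 × 0.50 × 0.82 = 104.55 → 105
= RGB(100, 19, 105)


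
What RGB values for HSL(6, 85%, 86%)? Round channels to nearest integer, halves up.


H=6°, S=0.85, L=0.86
C = (1-|2L-1|)×S = (1-|0.72|)×0.85 = 0.238
H' = H/60 = 6/60 ≈ 0.1000; X = C×(1-|H' mod 2 - 1|) = 0.0238
m = L - C/2 = 0.86 - 0.119 = 0.741
Sector ⌊H'⌋ = 0 → (R',G',B') = (0.238, 0.0238, 0.0)
RGB = ((R'+m)×255, (G'+m)×255, (B'+m)×255) = (249.645, 195.024, 188.955)
Round half up → RGB(250, 195, 189)


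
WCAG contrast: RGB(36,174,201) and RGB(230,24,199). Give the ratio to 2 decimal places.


Linearize each sRGB channel c=v/255: c/12.92 if c ≤ 0.04045 else ((c+0.055)/1.055)^2.4
L = 0.2126×R_lin + 0.7152×G_lin + 0.0722×B_lin
Color 1 (36,174,201):
  R=36: 36/255≈0.1412 > 0.04045 → ((0.1412+0.055)/1.055)^2.4 ≈ 0.01764
  G=174: 174/255≈0.6824 > 0.04045 → ((0.6824+0.055)/1.055)^2.4 ≈ 0.42327
  B=201: 201/255≈0.7882 > 0.04045 → ((0.7882+0.055)/1.055)^2.4 ≈ 0.58408
  L1 = 0.2126×0.01764 + 0.7152×0.42327 + 0.0722×0.58408 ≈ 0.34864
Color 2 (230,24,199):
  R=230: 230/255≈0.9020 > 0.04045 → ((0.9020+0.055)/1.055)^2.4 ≈ 0.79130
  G=24: 24/255≈0.0941 > 0.04045 → ((0.0941+0.055)/1.055)^2.4 ≈ 0.00913
  B=199: 199/255≈0.7804 > 0.04045 → ((0.7804+0.055)/1.055)^2.4 ≈ 0.57112
  L2 = 0.2126×0.79130 + 0.7152×0.00913 + 0.0722×0.57112 ≈ 0.21600
Lighter = 0.34864, Darker = 0.21600
Ratio = (L_lighter + 0.05) / (L_darker + 0.05)
Ratio = (0.34864 + 0.05) / (0.21600 + 0.05) = 0.39864 / 0.26600 ≈ 1.4987
Ratio ≈ 1.50:1


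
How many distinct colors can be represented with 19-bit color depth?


Colors = 2^bits = 2^19
= 524,288 colors


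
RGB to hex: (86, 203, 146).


R = 86 → 56 (hex)
G = 203 → CB (hex)
B = 146 → 92 (hex)
Hex = #56CB92


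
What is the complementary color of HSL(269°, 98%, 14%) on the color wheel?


Complement = opposite side of color wheel = hue + 180°
H' = (269 + 180) mod 360 = 89°
S and L unchanged.
= HSL(89°, 98%, 14%)


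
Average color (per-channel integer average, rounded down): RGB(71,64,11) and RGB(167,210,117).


Midpoint: each channel = ⌊(C₁+C₂)/2⌋
R: ⌊(71+167)/2⌋ = 119
G: ⌊(64+210)/2⌋ = 137
B: ⌊(11+117)/2⌋ = 64
= RGB(119, 137, 64)


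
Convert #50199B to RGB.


50 → 80 (R)
19 → 25 (G)
9B → 155 (B)
= RGB(80, 25, 155)


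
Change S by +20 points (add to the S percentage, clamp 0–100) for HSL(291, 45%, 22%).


Original S = 45%
Adjustment = +20 percentage points
New S = 45 + (20) = 65
Clamp to [0, 100] → 65
= HSL(291°, 65%, 22%)


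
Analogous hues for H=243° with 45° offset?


Base hue: 243°
Left analog: (243 - 45) mod 360 = 198°
Right analog: (243 + 45) mod 360 = 288°
Analogous hues = 198° and 288°


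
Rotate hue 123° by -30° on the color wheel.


New hue = (H + rotation) mod 360
New hue = (123 -30) mod 360
= 93 mod 360
= 93°


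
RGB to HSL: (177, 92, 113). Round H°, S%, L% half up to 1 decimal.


Normalize: R'=177/255≈0.6941, G'=92/255≈0.3608, B'=113/255≈0.4431
Max=177/255, Min=92/255, Δ=Max-Min=85/255
L = (Max+Min)/2 = (177+92)/510 = 269/510 = 0.52745… → L = 52.7%
L > 0.5 → S = Δ/(2-Max-Min) = 85/(510-177-92) = 85/241 = 0.35269… → S = 35.3%
(the 1/255 factors cancel in S and H, so raw channel differences can be used)
Max is R' → H = 60 × (((G-B)/Δ) mod 6) = 60 × (((92-113)/85) mod 6)
  (-21)/85 = -0.2470…; negative, so add 6 → 5.7529…
  H = 60 × 5.7529… = 345.176…° → H = 345.2°
= HSL(345.2°, 35.3%, 52.7%)


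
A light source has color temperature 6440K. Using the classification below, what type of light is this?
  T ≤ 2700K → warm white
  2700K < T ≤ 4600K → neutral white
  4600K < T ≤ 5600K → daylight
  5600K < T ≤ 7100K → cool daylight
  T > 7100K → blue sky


Temperature: 6440K
5600K < 6440K ≤ 7100K → cool daylight
Classification: cool daylight


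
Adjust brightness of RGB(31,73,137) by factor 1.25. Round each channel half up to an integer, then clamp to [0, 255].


Multiply each channel by 1.25, round half up, clamp to [0, 255]
R: 31×1.25 = 38.75 → round → 39
G: 73×1.25 = 91.25 → round → 91
B: 137×1.25 = 171.25 → round → 171
= RGB(39, 91, 171)


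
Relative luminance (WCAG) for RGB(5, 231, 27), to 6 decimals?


Linearize each channel (sRGB transfer function): c = v/255; c_lin = c/12.92 if c ≤ 0.04045, else ((c+0.055)/1.055)^2.4
  R: 5/255 ≈ 0.019608 ≤ 0.04045 → 0.019608/12.92 ≈ 0.001518
  G: 231/255 ≈ 0.905882 > 0.04045 → ((0.905882+0.055)/1.055)^2.4 ≈ 0.799103
  B: 27/255 ≈ 0.105882 > 0.04045 → ((0.105882+0.055)/1.055)^2.4 ≈ 0.010960
R_lin = 0.001518, G_lin = 0.799103, B_lin = 0.010960
L = 0.2126×R + 0.7152×G + 0.0722×B
L = 0.2126×0.001518 + 0.7152×0.799103 + 0.0722×0.010960
L ≈ 0.572632


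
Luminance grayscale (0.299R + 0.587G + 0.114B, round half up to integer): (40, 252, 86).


Gray = 0.299×R + 0.587×G + 0.114×B
Gray = 0.299×40 + 0.587×252 + 0.114×86
Gray = 11.960 + 147.924 + 9.804
Gray = 169.688 → round half up → 170
Gray = 170


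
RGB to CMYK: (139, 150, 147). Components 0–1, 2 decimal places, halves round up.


R'=139/255≈0.5451, G'=150/255≈0.5882, B'=147/255≈0.5765
K = 1 - max(R',G',B') = 1 - 150/255 = 105/255 = 0.41176… → 0.41
(1-R'-K)/(1-K) simplifies to (max-R)/max with max = 150:
C = (150-139)/150 = 11/150 = 0.07333… → 0.07
M = (150-150)/150 = 0/150 = 0 → 0.00
Y = (150-147)/150 = 3/150 = 0.02 → 0.02
= CMYK(0.07, 0.00, 0.02, 0.41)


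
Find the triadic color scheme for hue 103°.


Triadic: equally spaced at 120° intervals
H1 = 103°
H2 = (103 + 120) mod 360 = 223°
H3 = (103 + 240) mod 360 = 343°
Triadic = 103°, 223°, 343°


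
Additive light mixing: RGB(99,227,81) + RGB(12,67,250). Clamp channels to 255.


Additive: each channel = min(255, C₁+C₂)
R: 99+12 = 111 → 111
G: 227+67 = 294 → 255
B: 81+250 = 331 → 255
= RGB(111, 255, 255)


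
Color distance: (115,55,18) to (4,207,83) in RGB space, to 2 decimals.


d = √[(R₁-R₂)² + (G₁-G₂)² + (B₁-B₂)²]
d = √[(115-4)² + (55-207)² + (18-83)²]
d = √[12321 + 23104 + 4225]
d = √39650
d ≈ 199.12


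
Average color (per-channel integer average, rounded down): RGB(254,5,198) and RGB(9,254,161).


Midpoint: each channel = ⌊(C₁+C₂)/2⌋
R: ⌊(254+9)/2⌋ = 131
G: ⌊(5+254)/2⌋ = 129
B: ⌊(198+161)/2⌋ = 179
= RGB(131, 129, 179)


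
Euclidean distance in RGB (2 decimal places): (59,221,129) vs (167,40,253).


d = √[(R₁-R₂)² + (G₁-G₂)² + (B₁-B₂)²]
d = √[(59-167)² + (221-40)² + (129-253)²]
d = √[11664 + 32761 + 15376]
d = √59801
d ≈ 244.54


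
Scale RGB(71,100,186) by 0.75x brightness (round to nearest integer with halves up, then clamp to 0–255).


Multiply each channel by 0.75, round half up, clamp to [0, 255]
R: 71×0.75 = 53.25 → round → 53
G: 100×0.75 = 75
B: 186×0.75 = 139.5 → round → 140
= RGB(53, 75, 140)


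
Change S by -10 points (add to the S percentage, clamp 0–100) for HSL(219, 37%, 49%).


Original S = 37%
Adjustment = -10 percentage points
New S = 37 + (-10) = 27
Clamp to [0, 100] → 27
= HSL(219°, 27%, 49%)


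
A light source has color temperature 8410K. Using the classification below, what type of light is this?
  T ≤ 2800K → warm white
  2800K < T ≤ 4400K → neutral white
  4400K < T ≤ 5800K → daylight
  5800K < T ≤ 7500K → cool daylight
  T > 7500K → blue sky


Temperature: 8410K
8410K > 7500K → blue sky
Classification: blue sky


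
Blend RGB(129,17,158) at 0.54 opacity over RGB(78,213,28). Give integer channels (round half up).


C = α×F + (1-α)×B, with 1-α = 0.46
R: 0.54×129 + 0.46×78 = 69.66 + 35.88 = 105.54 → 106
G: 0.54×17 + 0.46×213 = 9.18 + 97.98 = 107.16 → 107
B: 0.54×158 + 0.46×28 = 85.32 + 12.88 = 98.20 → 98
= RGB(106, 107, 98)


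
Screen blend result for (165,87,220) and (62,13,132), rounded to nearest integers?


Screen: C = 255 - (255-A)×(255-B)/255, rounded to nearest integer
R: 255 - (255-165)×(255-62)/255 = 255 - 17370/255 ≈ 255 - 68.118 = 186.882 → 187
G: 255 - (255-87)×(255-13)/255 = 255 - 40656/255 ≈ 255 - 159.435 = 95.565 → 96
B: 255 - (255-220)×(255-132)/255 = 255 - 4305/255 ≈ 255 - 16.882 = 238.118 → 238
= RGB(187, 96, 238)


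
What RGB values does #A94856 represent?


A9 → 169 (R)
48 → 72 (G)
56 → 86 (B)
= RGB(169, 72, 86)


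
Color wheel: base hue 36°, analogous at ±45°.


Base hue: 36°
Left analog: (36 - 45) mod 360 = 351°
Right analog: (36 + 45) mod 360 = 81°
Analogous hues = 351° and 81°


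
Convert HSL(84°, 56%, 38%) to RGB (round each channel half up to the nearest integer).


H=84°, S=0.56, L=0.38
C = (1-|2L-1|)×S = (1-|-0.24|)×0.56 = 0.4256
H' = H/60 = 84/60 ≈ 1.4000; X = C×(1-|H' mod 2 - 1|) = 0.25536
m = L - C/2 = 0.38 - 0.2128 = 0.1672
Sector ⌊H'⌋ = 1 → (R',G',B') = (0.25536, 0.4256, 0.0)
RGB = ((R'+m)×255, (G'+m)×255, (B'+m)×255) = (107.7528, 151.164, 42.636)
Round half up → RGB(108, 151, 43)


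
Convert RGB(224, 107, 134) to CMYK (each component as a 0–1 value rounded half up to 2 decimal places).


R'=224/255≈0.8784, G'=107/255≈0.4196, B'=134/255≈0.5255
K = 1 - max(R',G',B') = 1 - 224/255 = 31/255 = 0.12156… → 0.12
(1-R'-K)/(1-K) simplifies to (max-R)/max with max = 224:
C = (224-224)/224 = 0/224 = 0 → 0.00
M = (224-107)/224 = 117/224 = 0.52232… → 0.52
Y = (224-134)/224 = 90/224 = 0.40178… → 0.40
= CMYK(0.00, 0.52, 0.40, 0.12)


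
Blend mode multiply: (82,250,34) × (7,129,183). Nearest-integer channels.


Multiply: C = A×B/255, rounded to nearest integer
R: 82×7/255 = 574/255 ≈ 2.251 → 2
G: 250×129/255 = 32250/255 ≈ 126.471 → 126
B: 34×183/255 = 6222/255 ≈ 24.400 → 24
= RGB(2, 126, 24)


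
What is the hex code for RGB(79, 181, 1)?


R = 79 → 4F (hex)
G = 181 → B5 (hex)
B = 1 → 01 (hex)
Hex = #4FB501


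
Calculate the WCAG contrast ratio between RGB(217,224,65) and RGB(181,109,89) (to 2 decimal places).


Linearize each sRGB channel c=v/255: c/12.92 if c ≤ 0.04045 else ((c+0.055)/1.055)^2.4
L = 0.2126×R_lin + 0.7152×G_lin + 0.0722×B_lin
Color 1 (217,224,65):
  R=217: 217/255≈0.8510 > 0.04045 → ((0.8510+0.055)/1.055)^2.4 ≈ 0.69387
  G=224: 224/255≈0.8784 > 0.04045 → ((0.8784+0.055)/1.055)^2.4 ≈ 0.74540
  B=65: 65/255≈0.2549 > 0.04045 → ((0.2549+0.055)/1.055)^2.4 ≈ 0.05286
  L1 = 0.2126×0.69387 + 0.7152×0.74540 + 0.0722×0.05286 ≈ 0.68445
Color 2 (181,109,89):
  R=181: 181/255≈0.7098 > 0.04045 → ((0.7098+0.055)/1.055)^2.4 ≈ 0.46208
  G=109: 109/255≈0.4275 > 0.04045 → ((0.4275+0.055)/1.055)^2.4 ≈ 0.15293
  B=89: 89/255≈0.3490 > 0.04045 → ((0.3490+0.055)/1.055)^2.4 ≈ 0.09990
  L2 = 0.2126×0.46208 + 0.7152×0.15293 + 0.0722×0.09990 ≈ 0.21482
Lighter = 0.68445, Darker = 0.21482
Ratio = (L_lighter + 0.05) / (L_darker + 0.05)
Ratio = (0.68445 + 0.05) / (0.21482 + 0.05) = 0.73445 / 0.26482 ≈ 2.7733
Ratio ≈ 2.77:1


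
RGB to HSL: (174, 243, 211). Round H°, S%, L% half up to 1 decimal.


Normalize: R'=174/255≈0.6824, G'=243/255≈0.9529, B'=211/255≈0.8275
Max=243/255, Min=174/255, Δ=Max-Min=69/255
L = (Max+Min)/2 = (243+174)/510 = 417/510 = 0.81764… → L = 81.8%
L > 0.5 → S = Δ/(2-Max-Min) = 69/(510-243-174) = 69/93 = 0.74193… → S = 74.2%
(the 1/255 factors cancel in S and H, so raw channel differences can be used)
Max is G' → H = 60 × ((B-R)/Δ + 2) = 60 × ((211-174)/69 + 2)
  37/69 + 2 = 0.5362… + 2 = 2.5362…
  H = 60 × 2.5362… = 152.173…° → H = 152.2°
= HSL(152.2°, 74.2%, 81.8%)


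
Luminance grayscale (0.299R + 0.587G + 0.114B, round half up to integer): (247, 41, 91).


Gray = 0.299×R + 0.587×G + 0.114×B
Gray = 0.299×247 + 0.587×41 + 0.114×91
Gray = 73.853 + 24.067 + 10.374
Gray = 108.294 → round half up → 108
Gray = 108


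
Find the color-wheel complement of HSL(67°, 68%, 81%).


Complement = opposite side of color wheel = hue + 180°
H' = (67 + 180) mod 360 = 247°
S and L unchanged.
= HSL(247°, 68%, 81%)


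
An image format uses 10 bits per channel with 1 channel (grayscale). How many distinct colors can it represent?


Total bits = 10 bits/channel × 1 channels = 10 bits
Distinct colors = 2^10
= 1,024 colors


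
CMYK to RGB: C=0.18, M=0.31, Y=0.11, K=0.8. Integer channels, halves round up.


R = 255 × (1-C) × (1-K) = 255 × 0.82 × 0.20 = 41.82 → 42
G = 255 × (1-M) × (1-K) = 255 × 0.69 × 0.20 = 35.19 → 35
B = 255 × (1-Y) × (1-K) = 255 × 0.89 × 0.20 = 45.39 → 45
= RGB(42, 35, 45)


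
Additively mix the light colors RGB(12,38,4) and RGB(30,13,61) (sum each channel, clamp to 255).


Additive: each channel = min(255, C₁+C₂)
R: 12+30 = 42 → 42
G: 38+13 = 51 → 51
B: 4+61 = 65 → 65
= RGB(42, 51, 65)


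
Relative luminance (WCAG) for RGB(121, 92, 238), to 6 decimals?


Linearize each channel (sRGB transfer function): c = v/255; c_lin = c/12.92 if c ≤ 0.04045, else ((c+0.055)/1.055)^2.4
  R: 121/255 ≈ 0.474510 > 0.04045 → ((0.474510+0.055)/1.055)^2.4 ≈ 0.191202
  G: 92/255 ≈ 0.360784 > 0.04045 → ((0.360784+0.055)/1.055)^2.4 ≈ 0.107023
  B: 238/255 ≈ 0.933333 > 0.04045 → ((0.933333+0.055)/1.055)^2.4 ≈ 0.854993
R_lin = 0.191202, G_lin = 0.107023, B_lin = 0.854993
L = 0.2126×R + 0.7152×G + 0.0722×B
L = 0.2126×0.191202 + 0.7152×0.107023 + 0.0722×0.854993
L ≈ 0.178923


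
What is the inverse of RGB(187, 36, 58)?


Invert: (255-R, 255-G, 255-B)
R: 255-187 = 68
G: 255-36 = 219
B: 255-58 = 197
= RGB(68, 219, 197)


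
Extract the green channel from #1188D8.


Color: #1188D8
R = 11 = 17
G = 88 = 136
B = D8 = 216
Green = 136


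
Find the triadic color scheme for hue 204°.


Triadic: equally spaced at 120° intervals
H1 = 204°
H2 = (204 + 120) mod 360 = 324°
H3 = (204 + 240) mod 360 = 84°
Triadic = 204°, 324°, 84°


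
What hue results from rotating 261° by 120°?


New hue = (H + rotation) mod 360
New hue = (261 + 120) mod 360
= 381 mod 360
= 21°


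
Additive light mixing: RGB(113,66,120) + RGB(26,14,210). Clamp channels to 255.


Additive: each channel = min(255, C₁+C₂)
R: 113+26 = 139 → 139
G: 66+14 = 80 → 80
B: 120+210 = 330 → 255
= RGB(139, 80, 255)


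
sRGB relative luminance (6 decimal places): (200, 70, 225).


Linearize each channel (sRGB transfer function): c = v/255; c_lin = c/12.92 if c ≤ 0.04045, else ((c+0.055)/1.055)^2.4
  R: 200/255 ≈ 0.784314 > 0.04045 → ((0.784314+0.055)/1.055)^2.4 ≈ 0.577580
  G: 70/255 ≈ 0.274510 > 0.04045 → ((0.274510+0.055)/1.055)^2.4 ≈ 0.061246
  B: 225/255 ≈ 0.882353 > 0.04045 → ((0.882353+0.055)/1.055)^2.4 ≈ 0.752942
R_lin = 0.577580, G_lin = 0.061246, B_lin = 0.752942
L = 0.2126×R + 0.7152×G + 0.0722×B
L = 0.2126×0.577580 + 0.7152×0.061246 + 0.0722×0.752942
L ≈ 0.220959


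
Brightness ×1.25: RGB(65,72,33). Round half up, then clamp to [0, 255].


Multiply each channel by 1.25, round half up, clamp to [0, 255]
R: 65×1.25 = 81.25 → round → 81
G: 72×1.25 = 90
B: 33×1.25 = 41.25 → round → 41
= RGB(81, 90, 41)


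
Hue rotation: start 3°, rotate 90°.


New hue = (H + rotation) mod 360
New hue = (3 + 90) mod 360
= 93 mod 360
= 93°


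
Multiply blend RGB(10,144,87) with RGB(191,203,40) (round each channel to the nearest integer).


Multiply: C = A×B/255, rounded to nearest integer
R: 10×191/255 = 1910/255 ≈ 7.490 → 7
G: 144×203/255 = 29232/255 ≈ 114.635 → 115
B: 87×40/255 = 3480/255 ≈ 13.647 → 14
= RGB(7, 115, 14)


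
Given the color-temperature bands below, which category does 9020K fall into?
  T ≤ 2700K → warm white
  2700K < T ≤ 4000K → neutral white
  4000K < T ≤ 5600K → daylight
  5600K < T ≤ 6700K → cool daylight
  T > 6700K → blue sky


Temperature: 9020K
9020K > 6700K → blue sky
Classification: blue sky


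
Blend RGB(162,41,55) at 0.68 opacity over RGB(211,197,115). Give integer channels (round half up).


C = α×F + (1-α)×B, with 1-α = 0.32
R: 0.68×162 + 0.32×211 = 110.16 + 67.52 = 177.68 → 178
G: 0.68×41 + 0.32×197 = 27.88 + 63.04 = 90.92 → 91
B: 0.68×55 + 0.32×115 = 37.40 + 36.80 = 74.20 → 74
= RGB(178, 91, 74)


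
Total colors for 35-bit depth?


Colors = 2^bits = 2^35
= 34,359,738,368 colors


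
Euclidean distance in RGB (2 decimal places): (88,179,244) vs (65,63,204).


d = √[(R₁-R₂)² + (G₁-G₂)² + (B₁-B₂)²]
d = √[(88-65)² + (179-63)² + (244-204)²]
d = √[529 + 13456 + 1600]
d = √15585
d ≈ 124.84


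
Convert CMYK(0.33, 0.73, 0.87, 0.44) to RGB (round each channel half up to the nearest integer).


R = 255 × (1-C) × (1-K) = 255 × 0.67 × 0.56 = 95.676 → 96
G = 255 × (1-M) × (1-K) = 255 × 0.27 × 0.56 = 38.556 → 39
B = 255 × (1-Y) × (1-K) = 255 × 0.13 × 0.56 = 18.564 → 19
= RGB(96, 39, 19)


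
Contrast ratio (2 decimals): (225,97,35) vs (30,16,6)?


Linearize each sRGB channel c=v/255: c/12.92 if c ≤ 0.04045 else ((c+0.055)/1.055)^2.4
L = 0.2126×R_lin + 0.7152×G_lin + 0.0722×B_lin
Color 1 (225,97,35):
  R=225: 225/255≈0.8824 > 0.04045 → ((0.8824+0.055)/1.055)^2.4 ≈ 0.75294
  G=97: 97/255≈0.3804 > 0.04045 → ((0.3804+0.055)/1.055)^2.4 ≈ 0.11954
  B=35: 35/255≈0.1373 > 0.04045 → ((0.1373+0.055)/1.055)^2.4 ≈ 0.01681
  L1 = 0.2126×0.75294 + 0.7152×0.11954 + 0.0722×0.01681 ≈ 0.24678
Color 2 (30,16,6):
  R=30: 30/255≈0.1176 > 0.04045 → ((0.1176+0.055)/1.055)^2.4 ≈ 0.01298
  G=16: 16/255≈0.0627 > 0.04045 → ((0.0627+0.055)/1.055)^2.4 ≈ 0.00518
  B=6: 6/255≈0.0235 ≤ 0.04045 → 0.0235/12.92 ≈ 0.00182
  L2 = 0.2126×0.01298 + 0.7152×0.00518 + 0.0722×0.00182 ≈ 0.00660
Lighter = 0.24678, Darker = 0.00660
Ratio = (L_lighter + 0.05) / (L_darker + 0.05)
Ratio = (0.24678 + 0.05) / (0.00660 + 0.05) = 0.29678 / 0.05660 ≈ 5.2437
Ratio ≈ 5.24:1


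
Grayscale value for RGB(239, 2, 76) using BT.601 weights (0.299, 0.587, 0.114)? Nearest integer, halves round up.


Gray = 0.299×R + 0.587×G + 0.114×B
Gray = 0.299×239 + 0.587×2 + 0.114×76
Gray = 71.461 + 1.174 + 8.664
Gray = 81.299 → round half up → 81
Gray = 81


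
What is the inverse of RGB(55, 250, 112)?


Invert: (255-R, 255-G, 255-B)
R: 255-55 = 200
G: 255-250 = 5
B: 255-112 = 143
= RGB(200, 5, 143)


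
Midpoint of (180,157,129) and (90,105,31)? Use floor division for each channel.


Midpoint: each channel = ⌊(C₁+C₂)/2⌋
R: ⌊(180+90)/2⌋ = 135
G: ⌊(157+105)/2⌋ = 131
B: ⌊(129+31)/2⌋ = 80
= RGB(135, 131, 80)


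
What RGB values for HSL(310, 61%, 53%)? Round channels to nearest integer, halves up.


H=310°, S=0.61, L=0.53
C = (1-|2L-1|)×S = (1-|0.06|)×0.61 = 0.5734
H' = H/60 = 310/60 ≈ 5.1667; X = C×(1-|H' mod 2 - 1|) ≈ 0.4778
m = L - C/2 = 0.53 - 0.2867 = 0.2433
Sector ⌊H'⌋ = 5 → (R',G',B') = (0.5734, 0.0, ≈0.4778)
RGB = ((R'+m)×255, (G'+m)×255, (B'+m)×255) = (208.2585, 62.0415, 183.889)
Round half up → RGB(208, 62, 184)


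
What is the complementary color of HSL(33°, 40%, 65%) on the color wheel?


Complement = opposite side of color wheel = hue + 180°
H' = (33 + 180) mod 360 = 213°
S and L unchanged.
= HSL(213°, 40%, 65%)


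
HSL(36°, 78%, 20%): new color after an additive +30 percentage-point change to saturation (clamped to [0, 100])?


Original S = 78%
Adjustment = +30 percentage points
New S = 78 + (30) = 108
Clamp to [0, 100] → 100
= HSL(36°, 100%, 20%)


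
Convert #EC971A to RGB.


EC → 236 (R)
97 → 151 (G)
1A → 26 (B)
= RGB(236, 151, 26)


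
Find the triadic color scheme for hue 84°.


Triadic: equally spaced at 120° intervals
H1 = 84°
H2 = (84 + 120) mod 360 = 204°
H3 = (84 + 240) mod 360 = 324°
Triadic = 84°, 204°, 324°


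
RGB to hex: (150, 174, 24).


R = 150 → 96 (hex)
G = 174 → AE (hex)
B = 24 → 18 (hex)
Hex = #96AE18


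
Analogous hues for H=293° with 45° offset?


Base hue: 293°
Left analog: (293 - 45) mod 360 = 248°
Right analog: (293 + 45) mod 360 = 338°
Analogous hues = 248° and 338°


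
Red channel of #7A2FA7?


Color: #7A2FA7
R = 7A = 122
G = 2F = 47
B = A7 = 167
Red = 122


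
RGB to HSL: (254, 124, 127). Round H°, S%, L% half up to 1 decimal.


Normalize: R'=254/255≈0.9961, G'=124/255≈0.4863, B'=127/255≈0.4980
Max=254/255, Min=124/255, Δ=Max-Min=130/255
L = (Max+Min)/2 = (254+124)/510 = 378/510 = 0.74117… → L = 74.1%
L > 0.5 → S = Δ/(2-Max-Min) = 130/(510-254-124) = 130/132 = 0.98484… → S = 98.5%
(the 1/255 factors cancel in S and H, so raw channel differences can be used)
Max is R' → H = 60 × (((G-B)/Δ) mod 6) = 60 × (((124-127)/130) mod 6)
  (-3)/130 = -0.0230…; negative, so add 6 → 5.9769…
  H = 60 × 5.9769… = 358.615…° → H = 358.6°
= HSL(358.6°, 98.5%, 74.1%)


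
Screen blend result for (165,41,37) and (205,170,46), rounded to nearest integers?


Screen: C = 255 - (255-A)×(255-B)/255, rounded to nearest integer
R: 255 - (255-165)×(255-205)/255 = 255 - 4500/255 ≈ 255 - 17.647 = 237.353 → 237
G: 255 - (255-41)×(255-170)/255 = 255 - 18190/255 ≈ 255 - 71.333 = 183.667 → 184
B: 255 - (255-37)×(255-46)/255 = 255 - 45562/255 ≈ 255 - 178.675 = 76.325 → 76
= RGB(237, 184, 76)


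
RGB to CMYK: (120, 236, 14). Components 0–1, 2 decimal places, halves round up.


R'=120/255≈0.4706, G'=236/255≈0.9255, B'=14/255≈0.0549
K = 1 - max(R',G',B') = 1 - 236/255 = 19/255 = 0.07450… → 0.07
(1-R'-K)/(1-K) simplifies to (max-R)/max with max = 236:
C = (236-120)/236 = 116/236 = 0.49152… → 0.49
M = (236-236)/236 = 0/236 = 0 → 0.00
Y = (236-14)/236 = 222/236 = 0.94067… → 0.94
= CMYK(0.49, 0.00, 0.94, 0.07)


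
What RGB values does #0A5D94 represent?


0A → 10 (R)
5D → 93 (G)
94 → 148 (B)
= RGB(10, 93, 148)


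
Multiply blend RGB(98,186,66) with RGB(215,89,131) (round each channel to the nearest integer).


Multiply: C = A×B/255, rounded to nearest integer
R: 98×215/255 = 21070/255 ≈ 82.627 → 83
G: 186×89/255 = 16554/255 ≈ 64.918 → 65
B: 66×131/255 = 8646/255 ≈ 33.906 → 34
= RGB(83, 65, 34)


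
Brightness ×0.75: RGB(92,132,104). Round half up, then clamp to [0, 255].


Multiply each channel by 0.75, round half up, clamp to [0, 255]
R: 92×0.75 = 69
G: 132×0.75 = 99
B: 104×0.75 = 78
= RGB(69, 99, 78)


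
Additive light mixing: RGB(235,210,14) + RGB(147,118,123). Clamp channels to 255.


Additive: each channel = min(255, C₁+C₂)
R: 235+147 = 382 → 255
G: 210+118 = 328 → 255
B: 14+123 = 137 → 137
= RGB(255, 255, 137)


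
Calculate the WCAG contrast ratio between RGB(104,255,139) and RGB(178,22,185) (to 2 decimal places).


Linearize each sRGB channel c=v/255: c/12.92 if c ≤ 0.04045 else ((c+0.055)/1.055)^2.4
L = 0.2126×R_lin + 0.7152×G_lin + 0.0722×B_lin
Color 1 (104,255,139):
  R=104: 104/255≈0.4078 > 0.04045 → ((0.4078+0.055)/1.055)^2.4 ≈ 0.13843
  G=255: 255/255≈1.0000 > 0.04045 → ((1.0000+0.055)/1.055)^2.4 ≈ 1.00000
  B=139: 139/255≈0.5451 > 0.04045 → ((0.5451+0.055)/1.055)^2.4 ≈ 0.25818
  L1 = 0.2126×0.13843 + 0.7152×1.00000 + 0.0722×0.25818 ≈ 0.76327
Color 2 (178,22,185):
  R=178: 178/255≈0.6980 > 0.04045 → ((0.6980+0.055)/1.055)^2.4 ≈ 0.44520
  G=22: 22/255≈0.0863 > 0.04045 → ((0.0863+0.055)/1.055)^2.4 ≈ 0.00802
  B=185: 185/255≈0.7255 > 0.04045 → ((0.7255+0.055)/1.055)^2.4 ≈ 0.48515
  L2 = 0.2126×0.44520 + 0.7152×0.00802 + 0.0722×0.48515 ≈ 0.13542
Lighter = 0.76327, Darker = 0.13542
Ratio = (L_lighter + 0.05) / (L_darker + 0.05)
Ratio = (0.76327 + 0.05) / (0.13542 + 0.05) = 0.81327 / 0.18542 ≈ 4.3862
Ratio ≈ 4.39:1


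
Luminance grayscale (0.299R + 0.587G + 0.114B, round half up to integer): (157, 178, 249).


Gray = 0.299×R + 0.587×G + 0.114×B
Gray = 0.299×157 + 0.587×178 + 0.114×249
Gray = 46.943 + 104.486 + 28.386
Gray = 179.815 → round half up → 180
Gray = 180


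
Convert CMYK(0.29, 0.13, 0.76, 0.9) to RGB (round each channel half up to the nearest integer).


R = 255 × (1-C) × (1-K) = 255 × 0.71 × 0.10 = 18.105 → 18
G = 255 × (1-M) × (1-K) = 255 × 0.87 × 0.10 = 22.185 → 22
B = 255 × (1-Y) × (1-K) = 255 × 0.24 × 0.10 = 6.12 → 6
= RGB(18, 22, 6)


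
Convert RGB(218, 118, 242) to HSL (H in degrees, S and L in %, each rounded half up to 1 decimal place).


Normalize: R'=218/255≈0.8549, G'=118/255≈0.4627, B'=242/255≈0.9490
Max=242/255, Min=118/255, Δ=Max-Min=124/255
L = (Max+Min)/2 = (242+118)/510 = 360/510 = 0.70588… → L = 70.6%
L > 0.5 → S = Δ/(2-Max-Min) = 124/(510-242-118) = 124/150 = 0.82666… → S = 82.7%
(the 1/255 factors cancel in S and H, so raw channel differences can be used)
Max is B' → H = 60 × ((R-G)/Δ + 4) = 60 × ((218-118)/124 + 4)
  100/124 + 4 = 0.8064… + 4 = 4.8064…
  H = 60 × 4.8064… = 288.387…° → H = 288.4°
= HSL(288.4°, 82.7%, 70.6%)


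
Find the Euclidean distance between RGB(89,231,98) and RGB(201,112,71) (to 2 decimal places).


d = √[(R₁-R₂)² + (G₁-G₂)² + (B₁-B₂)²]
d = √[(89-201)² + (231-112)² + (98-71)²]
d = √[12544 + 14161 + 729]
d = √27434
d ≈ 165.63


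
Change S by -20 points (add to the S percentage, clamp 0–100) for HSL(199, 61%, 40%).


Original S = 61%
Adjustment = -20 percentage points
New S = 61 + (-20) = 41
Clamp to [0, 100] → 41
= HSL(199°, 41%, 40%)


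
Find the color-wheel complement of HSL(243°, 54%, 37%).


Complement = opposite side of color wheel = hue + 180°
H' = (243 + 180) mod 360 = 63°
S and L unchanged.
= HSL(63°, 54%, 37%)


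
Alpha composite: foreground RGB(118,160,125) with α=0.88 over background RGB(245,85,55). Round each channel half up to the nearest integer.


C = α×F + (1-α)×B, with 1-α = 0.12
R: 0.88×118 + 0.12×245 = 103.84 + 29.40 = 133.24 → 133
G: 0.88×160 + 0.12×85 = 140.80 + 10.20 = 151.00 → 151
B: 0.88×125 + 0.12×55 = 110.00 + 6.60 = 116.60 → 117
= RGB(133, 151, 117)


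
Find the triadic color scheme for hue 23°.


Triadic: equally spaced at 120° intervals
H1 = 23°
H2 = (23 + 120) mod 360 = 143°
H3 = (23 + 240) mod 360 = 263°
Triadic = 23°, 143°, 263°


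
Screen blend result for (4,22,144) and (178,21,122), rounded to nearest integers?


Screen: C = 255 - (255-A)×(255-B)/255, rounded to nearest integer
R: 255 - (255-4)×(255-178)/255 = 255 - 19327/255 ≈ 255 - 75.792 = 179.208 → 179
G: 255 - (255-22)×(255-21)/255 = 255 - 54522/255 ≈ 255 - 213.812 = 41.188 → 41
B: 255 - (255-144)×(255-122)/255 = 255 - 14763/255 ≈ 255 - 57.894 = 197.106 → 197
= RGB(179, 41, 197)


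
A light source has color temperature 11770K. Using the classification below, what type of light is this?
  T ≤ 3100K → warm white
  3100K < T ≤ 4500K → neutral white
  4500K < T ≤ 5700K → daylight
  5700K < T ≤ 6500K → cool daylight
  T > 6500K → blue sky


Temperature: 11770K
11770K > 6500K → blue sky
Classification: blue sky


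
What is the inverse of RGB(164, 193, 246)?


Invert: (255-R, 255-G, 255-B)
R: 255-164 = 91
G: 255-193 = 62
B: 255-246 = 9
= RGB(91, 62, 9)


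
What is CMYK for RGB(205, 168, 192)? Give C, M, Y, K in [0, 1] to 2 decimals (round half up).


R'=205/255≈0.8039, G'=168/255≈0.6588, B'=192/255≈0.7529
K = 1 - max(R',G',B') = 1 - 205/255 = 50/255 = 0.19607… → 0.20
(1-R'-K)/(1-K) simplifies to (max-R)/max with max = 205:
C = (205-205)/205 = 0/205 = 0 → 0.00
M = (205-168)/205 = 37/205 = 0.18048… → 0.18
Y = (205-192)/205 = 13/205 = 0.06341… → 0.06
= CMYK(0.00, 0.18, 0.06, 0.20)


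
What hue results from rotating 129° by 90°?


New hue = (H + rotation) mod 360
New hue = (129 + 90) mod 360
= 219 mod 360
= 219°


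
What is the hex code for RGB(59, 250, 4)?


R = 59 → 3B (hex)
G = 250 → FA (hex)
B = 4 → 04 (hex)
Hex = #3BFA04


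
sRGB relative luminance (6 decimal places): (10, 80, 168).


Linearize each channel (sRGB transfer function): c = v/255; c_lin = c/12.92 if c ≤ 0.04045, else ((c+0.055)/1.055)^2.4
  R: 10/255 ≈ 0.039216 ≤ 0.04045 → 0.039216/12.92 ≈ 0.003035
  G: 80/255 ≈ 0.313725 > 0.04045 → ((0.313725+0.055)/1.055)^2.4 ≈ 0.080220
  B: 168/255 ≈ 0.658824 > 0.04045 → ((0.658824+0.055)/1.055)^2.4 ≈ 0.391572
R_lin = 0.003035, G_lin = 0.080220, B_lin = 0.391572
L = 0.2126×R + 0.7152×G + 0.0722×B
L = 0.2126×0.003035 + 0.7152×0.080220 + 0.0722×0.391572
L ≈ 0.086290


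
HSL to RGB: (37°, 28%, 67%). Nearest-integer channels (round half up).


H=37°, S=0.28, L=0.67
C = (1-|2L-1|)×S = (1-|0.34|)×0.28 = 0.1848
H' = H/60 = 37/60 ≈ 0.6167; X = C×(1-|H' mod 2 - 1|) = 0.11396
m = L - C/2 = 0.67 - 0.0924 = 0.5776
Sector ⌊H'⌋ = 0 → (R',G',B') = (0.1848, 0.11396, 0.0)
RGB = ((R'+m)×255, (G'+m)×255, (B'+m)×255) = (194.412, 176.3478, 147.288)
Round half up → RGB(194, 176, 147)


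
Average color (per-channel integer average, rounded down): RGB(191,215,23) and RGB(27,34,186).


Midpoint: each channel = ⌊(C₁+C₂)/2⌋
R: ⌊(191+27)/2⌋ = 109
G: ⌊(215+34)/2⌋ = 124
B: ⌊(23+186)/2⌋ = 104
= RGB(109, 124, 104)


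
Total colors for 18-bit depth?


Colors = 2^bits = 2^18
= 262,144 colors


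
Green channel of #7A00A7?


Color: #7A00A7
R = 7A = 122
G = 00 = 0
B = A7 = 167
Green = 0


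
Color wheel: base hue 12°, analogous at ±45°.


Base hue: 12°
Left analog: (12 - 45) mod 360 = 327°
Right analog: (12 + 45) mod 360 = 57°
Analogous hues = 327° and 57°


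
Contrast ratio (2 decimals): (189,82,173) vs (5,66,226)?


Linearize each sRGB channel c=v/255: c/12.92 if c ≤ 0.04045 else ((c+0.055)/1.055)^2.4
L = 0.2126×R_lin + 0.7152×G_lin + 0.0722×B_lin
Color 1 (189,82,173):
  R=189: 189/255≈0.7412 > 0.04045 → ((0.7412+0.055)/1.055)^2.4 ≈ 0.50888
  G=82: 82/255≈0.3216 > 0.04045 → ((0.3216+0.055)/1.055)^2.4 ≈ 0.08438
  B=173: 173/255≈0.6784 > 0.04045 → ((0.6784+0.055)/1.055)^2.4 ≈ 0.41789
  L1 = 0.2126×0.50888 + 0.7152×0.08438 + 0.0722×0.41789 ≈ 0.19871
Color 2 (5,66,226):
  R=5: 5/255≈0.0196 ≤ 0.04045 → 0.0196/12.92 ≈ 0.00152
  G=66: 66/255≈0.2588 > 0.04045 → ((0.2588+0.055)/1.055)^2.4 ≈ 0.05448
  B=226: 226/255≈0.8863 > 0.04045 → ((0.8863+0.055)/1.055)^2.4 ≈ 0.76052
  L2 = 0.2126×0.00152 + 0.7152×0.05448 + 0.0722×0.76052 ≈ 0.09420
Lighter = 0.19871, Darker = 0.09420
Ratio = (L_lighter + 0.05) / (L_darker + 0.05)
Ratio = (0.19871 + 0.05) / (0.09420 + 0.05) = 0.24871 / 0.14420 ≈ 1.7248
Ratio ≈ 1.72:1


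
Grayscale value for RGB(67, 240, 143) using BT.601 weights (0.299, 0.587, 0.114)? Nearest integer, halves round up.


Gray = 0.299×R + 0.587×G + 0.114×B
Gray = 0.299×67 + 0.587×240 + 0.114×143
Gray = 20.033 + 140.880 + 16.302
Gray = 177.215 → round half up → 177
Gray = 177


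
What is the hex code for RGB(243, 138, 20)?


R = 243 → F3 (hex)
G = 138 → 8A (hex)
B = 20 → 14 (hex)
Hex = #F38A14


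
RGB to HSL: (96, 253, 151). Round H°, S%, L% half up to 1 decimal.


Normalize: R'=96/255≈0.3765, G'=253/255≈0.9922, B'=151/255≈0.5922
Max=253/255, Min=96/255, Δ=Max-Min=157/255
L = (Max+Min)/2 = (253+96)/510 = 349/510 = 0.68431… → L = 68.4%
L > 0.5 → S = Δ/(2-Max-Min) = 157/(510-253-96) = 157/161 = 0.97515… → S = 97.5%
(the 1/255 factors cancel in S and H, so raw channel differences can be used)
Max is G' → H = 60 × ((B-R)/Δ + 2) = 60 × ((151-96)/157 + 2)
  55/157 + 2 = 0.3503… + 2 = 2.3503…
  H = 60 × 2.3503… = 141.019…° → H = 141.0°
= HSL(141.0°, 97.5%, 68.4%)


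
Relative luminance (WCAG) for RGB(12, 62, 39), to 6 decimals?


Linearize each channel (sRGB transfer function): c = v/255; c_lin = c/12.92 if c ≤ 0.04045, else ((c+0.055)/1.055)^2.4
  R: 12/255 ≈ 0.047059 > 0.04045 → ((0.047059+0.055)/1.055)^2.4 ≈ 0.003677
  G: 62/255 ≈ 0.243137 > 0.04045 → ((0.243137+0.055)/1.055)^2.4 ≈ 0.048172
  B: 39/255 ≈ 0.152941 > 0.04045 → ((0.152941+0.055)/1.055)^2.4 ≈ 0.020289
R_lin = 0.003677, G_lin = 0.048172, B_lin = 0.020289
L = 0.2126×R + 0.7152×G + 0.0722×B
L = 0.2126×0.003677 + 0.7152×0.048172 + 0.0722×0.020289
L ≈ 0.036699


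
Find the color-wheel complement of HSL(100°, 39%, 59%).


Complement = opposite side of color wheel = hue + 180°
H' = (100 + 180) mod 360 = 280°
S and L unchanged.
= HSL(280°, 39%, 59%)


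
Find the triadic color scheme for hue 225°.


Triadic: equally spaced at 120° intervals
H1 = 225°
H2 = (225 + 120) mod 360 = 345°
H3 = (225 + 240) mod 360 = 105°
Triadic = 225°, 345°, 105°
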